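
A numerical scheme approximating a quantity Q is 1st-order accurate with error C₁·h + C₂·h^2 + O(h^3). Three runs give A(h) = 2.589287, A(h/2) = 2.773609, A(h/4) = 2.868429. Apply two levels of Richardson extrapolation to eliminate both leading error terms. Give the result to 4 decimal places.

First eliminate the h term (factor 2^1 = 2):
  B₁ = (2·2.773609 − 2.589287)/1 = 2.957931
  B₂ = (2·2.868429 − 2.773609)/1 = 2.963249
Then eliminate the h^2 term (factor 2^2 = 4):
  (4·2.963249 − 2.957931)/3 = 2.965022

2.9650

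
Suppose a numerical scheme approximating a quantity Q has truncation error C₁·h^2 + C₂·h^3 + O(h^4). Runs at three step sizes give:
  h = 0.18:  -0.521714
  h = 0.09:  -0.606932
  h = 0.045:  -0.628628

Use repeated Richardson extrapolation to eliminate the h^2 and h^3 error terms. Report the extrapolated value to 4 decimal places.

-0.6359

First eliminate the h^2 term (factor 2^2 = 4):
  B₁ = (4·(-0.606932) − (-0.521714))/3 = -0.635338
  B₂ = (4·(-0.628628) − (-0.606932))/3 = -0.635860
Then eliminate the h^3 term (factor 2^3 = 8):
  (8·(-0.635860) − (-0.635338))/7 = -0.635935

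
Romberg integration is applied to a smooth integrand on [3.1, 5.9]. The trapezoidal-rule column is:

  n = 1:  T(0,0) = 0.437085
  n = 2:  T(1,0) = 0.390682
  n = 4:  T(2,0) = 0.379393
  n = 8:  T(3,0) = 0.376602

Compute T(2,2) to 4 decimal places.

0.3757

Richardson extrapolation on the trapezoidal column (denominator 4−1=3):
T(1,1) = (4·0.390682 − 0.437085) / 3 = 0.375214
T(2,1) = 0.379393 + (0.379393 − 0.390682)/3 = 0.375630
T(2,2) = 0.375630 + (0.375630 − 0.375214)/15 = 0.375658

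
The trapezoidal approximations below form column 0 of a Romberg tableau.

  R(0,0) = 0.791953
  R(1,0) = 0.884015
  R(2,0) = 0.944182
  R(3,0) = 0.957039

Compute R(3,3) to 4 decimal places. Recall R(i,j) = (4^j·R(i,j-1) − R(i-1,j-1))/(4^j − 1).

Richardson extrapolation on the trapezoidal column (denominator 4−1=3):
R(1,1) = 0.884015 + (0.884015 − 0.791953)/3 = 0.914702
R(2,1) = 0.944182 + (0.944182 − 0.884015)/3 = 0.964238
R(3,1) = 0.957039 + (0.957039 − 0.944182)/3 = 0.961325
R(2,2) = (16·0.964238 − 0.914702) / 15 = 0.967540
R(3,2) = 0.961325 + (0.961325 − 0.964238)/15 = 0.961131
R(3,3) = (64·0.961131 − 0.967540) / 63 = 0.961029

0.9610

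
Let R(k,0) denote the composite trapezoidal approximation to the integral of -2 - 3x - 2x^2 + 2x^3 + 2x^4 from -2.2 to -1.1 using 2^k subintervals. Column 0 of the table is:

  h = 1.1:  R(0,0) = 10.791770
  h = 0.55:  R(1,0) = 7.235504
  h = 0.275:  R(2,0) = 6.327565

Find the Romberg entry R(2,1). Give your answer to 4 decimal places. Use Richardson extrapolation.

6.0249

Richardson extrapolation on the trapezoidal column (denominator 4−1=3):
R(2,1) = 6.327565 + (6.327565 − 7.235504)/3 = 6.024919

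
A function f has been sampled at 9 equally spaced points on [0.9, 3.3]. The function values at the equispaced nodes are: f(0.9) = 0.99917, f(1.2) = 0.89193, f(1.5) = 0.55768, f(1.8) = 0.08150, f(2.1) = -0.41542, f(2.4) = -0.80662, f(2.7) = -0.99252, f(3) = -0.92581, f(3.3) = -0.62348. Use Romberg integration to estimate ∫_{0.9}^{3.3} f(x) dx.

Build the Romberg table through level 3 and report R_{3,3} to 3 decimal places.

R_{0,0} (trapezoid, 1 panel, h=2.4000): 0.45083
R_{1,0} (trapezoid, 2 panels, h=1.2000): -0.27309
R_{2,0} (trapezoid, 4 panels, h=0.6000): -0.39745
R_{3,0} (trapezoid, 8 panels, h=0.3000): -0.42642
R_{1,1} = -0.27309 + (-0.27309 − 0.45083)/3 = -0.51440
R_{2,1} = -0.39745 + (-0.39745 − (-0.27309))/3 = -0.43890
R_{3,1} = -0.42642 + (-0.42642 − (-0.39745))/3 = -0.43608
R_{2,2} = -0.43890 + (-0.43890 − (-0.51440))/15 = -0.43387
R_{3,2} = -0.43608 + (-0.43608 − (-0.43890))/15 = -0.43589
R_{3,3} = -0.43589 + (-0.43589 − (-0.43387))/63 = -0.43592

-0.436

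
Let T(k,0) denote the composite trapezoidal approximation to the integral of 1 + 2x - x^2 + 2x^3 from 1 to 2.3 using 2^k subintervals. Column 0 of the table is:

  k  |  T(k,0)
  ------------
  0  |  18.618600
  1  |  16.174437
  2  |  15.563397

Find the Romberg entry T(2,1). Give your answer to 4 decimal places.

T(2,1) = (4·15.563397 − 16.174437) / 3 = 15.359717

15.3597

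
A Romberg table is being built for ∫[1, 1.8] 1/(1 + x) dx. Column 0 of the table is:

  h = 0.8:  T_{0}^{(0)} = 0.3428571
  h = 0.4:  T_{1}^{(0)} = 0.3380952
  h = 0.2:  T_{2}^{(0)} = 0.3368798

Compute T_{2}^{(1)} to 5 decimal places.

T_{2}^{(1)} = 0.3368798 + (0.3368798 − 0.3380952)/3 = 0.3364747

0.33647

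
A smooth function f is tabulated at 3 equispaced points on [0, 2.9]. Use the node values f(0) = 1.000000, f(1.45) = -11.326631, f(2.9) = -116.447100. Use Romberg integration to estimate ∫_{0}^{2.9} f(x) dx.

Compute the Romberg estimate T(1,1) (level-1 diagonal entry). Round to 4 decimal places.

T(0,0) (trapezoid, 1 panel, h=2.9000): -167.398295
T(1,0) (trapezoid, 2 panels, h=1.4500): -100.122762
T(1,1) = -100.122762 + (-100.122762 − (-167.398295))/3 = -77.697584

-77.6976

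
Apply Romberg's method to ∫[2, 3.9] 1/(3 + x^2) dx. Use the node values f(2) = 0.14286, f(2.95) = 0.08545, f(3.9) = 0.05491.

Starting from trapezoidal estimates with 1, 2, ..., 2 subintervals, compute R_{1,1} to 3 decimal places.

0.171

R_{0,0} (trapezoid, 1 panel, h=1.9000): 0.18788
R_{1,0} (trapezoid, 2 panels, h=0.9500): 0.17512
R_{1,1} = 0.17512 + (0.17512 − 0.18788)/3 = 0.17087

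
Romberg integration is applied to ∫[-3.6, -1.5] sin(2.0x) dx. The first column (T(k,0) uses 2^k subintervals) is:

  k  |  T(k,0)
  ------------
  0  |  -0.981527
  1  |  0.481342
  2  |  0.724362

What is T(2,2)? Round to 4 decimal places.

Richardson extrapolation on the trapezoidal column (denominator 4−1=3):
T(1,1) = (4·0.481342 − (-0.981527)) / 3 = 0.968965
T(2,1) = 0.724362 + (0.724362 − 0.481342)/3 = 0.805369
T(2,2) = (16·0.805369 − 0.968965) / 15 = 0.794463

0.7945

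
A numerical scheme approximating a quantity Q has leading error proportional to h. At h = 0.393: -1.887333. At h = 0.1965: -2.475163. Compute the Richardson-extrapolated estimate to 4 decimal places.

The leading error scales as h; refining by a factor of 2 reduces it by 2^1 = 2.
Extrapolated value = (2·A(h/2) − A(h)) / (2 − 1)
= (2·(-2.475163) − (-1.887333)) / 1
= -3.062993 / 1 = -3.062993

-3.0630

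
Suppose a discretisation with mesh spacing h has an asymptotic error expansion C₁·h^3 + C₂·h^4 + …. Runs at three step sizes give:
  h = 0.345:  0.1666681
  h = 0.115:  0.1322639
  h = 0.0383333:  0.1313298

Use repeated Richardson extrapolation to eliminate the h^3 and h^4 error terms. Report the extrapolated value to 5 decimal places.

0.13130

First eliminate the h^3 term (factor 3^3 = 27):
  B₁ = (27·0.1322639 − 0.1666681)/26 = 0.1309407
  B₂ = (27·0.1313298 − 0.1322639)/26 = 0.1312939
Then eliminate the h^4 term (factor 3^4 = 81):
  (81·0.1312939 − 0.1309407)/80 = 0.1312983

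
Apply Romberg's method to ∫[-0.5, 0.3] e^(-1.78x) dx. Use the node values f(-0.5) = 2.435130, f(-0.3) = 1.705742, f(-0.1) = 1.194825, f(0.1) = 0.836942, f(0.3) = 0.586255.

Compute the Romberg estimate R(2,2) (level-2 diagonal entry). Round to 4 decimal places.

1.0387

R(0,0) (trapezoid, 1 panel, h=0.8000): 1.208554
R(1,0) (trapezoid, 2 panels, h=0.4000): 1.082207
R(2,0) (trapezoid, 4 panels, h=0.2000): 1.049640
R(1,1) = 1.082207 + (1.082207 − 1.208554)/3 = 1.040091
R(2,1) = 1.049640 + (1.049640 − 1.082207)/3 = 1.038784
R(2,2) = 1.038784 + (1.038784 − 1.040091)/15 = 1.038697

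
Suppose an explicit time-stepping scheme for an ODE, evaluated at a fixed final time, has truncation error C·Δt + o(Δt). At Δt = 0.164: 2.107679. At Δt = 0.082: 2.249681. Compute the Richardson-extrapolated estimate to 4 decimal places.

The leading error scales as Δt; refining by a factor of 2 reduces it by 2^1 = 2.
Extrapolated value = (2·A(Δt/2) − A(Δt)) / (2 − 1)
= (2·2.249681 − 2.107679) / 1
= 2.391683 / 1 = 2.391683

2.3917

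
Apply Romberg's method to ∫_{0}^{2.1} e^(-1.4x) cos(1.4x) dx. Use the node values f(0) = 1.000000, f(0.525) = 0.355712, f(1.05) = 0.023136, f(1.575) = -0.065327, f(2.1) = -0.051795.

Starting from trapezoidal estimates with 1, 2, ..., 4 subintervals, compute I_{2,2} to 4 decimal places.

I_{0,0} (trapezoid, 1 panel, h=2.1000): 0.995615
I_{1,0} (trapezoid, 2 panels, h=1.0500): 0.522100
I_{2,0} (trapezoid, 4 panels, h=0.5250): 0.413502
I_{1,1} = 0.522100 + (0.522100 − 0.995615)/3 = 0.364262
I_{2,1} = 0.413502 + (0.413502 − 0.522100)/3 = 0.377303
I_{2,2} = 0.377303 + (0.377303 − 0.364262)/15 = 0.378172

0.3782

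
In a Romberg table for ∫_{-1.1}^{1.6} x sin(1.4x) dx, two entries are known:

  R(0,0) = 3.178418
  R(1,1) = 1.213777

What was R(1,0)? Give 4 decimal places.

1.7049

From R(1,1) = (4·R(1,0) − R(0,0))/3, solve for R(1,0):
4·R(1,0) = 3·1.213777 + 3.178418 = 6.819749
R(1,0) = 1.704937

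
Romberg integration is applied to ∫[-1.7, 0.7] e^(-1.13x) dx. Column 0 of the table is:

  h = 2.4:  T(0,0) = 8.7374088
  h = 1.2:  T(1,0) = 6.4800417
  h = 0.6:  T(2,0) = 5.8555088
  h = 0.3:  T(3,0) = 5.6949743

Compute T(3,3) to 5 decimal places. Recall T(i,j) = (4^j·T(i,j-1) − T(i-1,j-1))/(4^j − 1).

Richardson extrapolation on the trapezoidal column (denominator 4−1=3):
T(1,1) = (4·6.4800417 − 8.7374088) / 3 = 5.7275860
T(2,1) = (4·5.8555088 − 6.4800417) / 3 = 5.6473312
T(3,1) = 5.6949743 + (5.6949743 − 5.8555088)/3 = 5.6414628
T(2,2) = 5.6473312 + (5.6473312 − 5.7275860)/15 = 5.6419809
T(3,2) = (16·5.6414628 − 5.6473312) / 15 = 5.6410716
T(3,3) = (64·5.6410716 − 5.6419809) / 63 = 5.6410572

5.64106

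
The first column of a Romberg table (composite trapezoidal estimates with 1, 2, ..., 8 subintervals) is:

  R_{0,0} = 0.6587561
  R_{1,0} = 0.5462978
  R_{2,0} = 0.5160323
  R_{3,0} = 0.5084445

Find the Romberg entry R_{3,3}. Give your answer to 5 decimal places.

Richardson extrapolation on the trapezoidal column (denominator 4−1=3):
R_{1,1} = (4·0.5462978 − 0.6587561) / 3 = 0.5088117
R_{2,1} = 0.5160323 + (0.5160323 − 0.5462978)/3 = 0.5059438
R_{3,1} = (4·0.5084445 − 0.5160323) / 3 = 0.5059152
R_{2,2} = 0.5059438 + (0.5059438 − 0.5088117)/15 = 0.5057526
R_{3,2} = (16·0.5059152 − 0.5059438) / 15 = 0.5059133
R_{3,3} = 0.5059133 + (0.5059133 − 0.5057526)/63 = 0.5059159
(Column j=1 coincides with Simpson's rule on the same nodes.)

0.50592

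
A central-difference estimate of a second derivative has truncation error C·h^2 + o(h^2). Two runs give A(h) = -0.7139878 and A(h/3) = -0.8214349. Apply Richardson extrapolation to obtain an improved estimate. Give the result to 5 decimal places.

The leading error scales as h^2; refining by a factor of 3 reduces it by 3^2 = 9.
Extrapolated value = (9·A(h/3) − A(h)) / (9 − 1)
= (9·(-0.8214349) − (-0.7139878)) / 8
= -6.6789263 / 8 = -0.8348658

-0.83487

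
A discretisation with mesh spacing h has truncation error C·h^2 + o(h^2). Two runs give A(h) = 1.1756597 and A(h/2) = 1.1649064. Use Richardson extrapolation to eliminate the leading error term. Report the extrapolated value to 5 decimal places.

1.16132

Extrapolated value = (4·A(h/2) − A(h)) / (4 − 1)
= (4·1.1649064 − 1.1756597) / 3
= 3.4839659 / 3 = 1.1613220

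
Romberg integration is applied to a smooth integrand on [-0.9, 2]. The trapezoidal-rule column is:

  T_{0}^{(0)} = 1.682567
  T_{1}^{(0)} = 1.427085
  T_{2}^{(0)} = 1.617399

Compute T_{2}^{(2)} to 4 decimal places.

T_{1}^{(1)} = 1.427085 + (1.427085 − 1.682567)/3 = 1.341924
T_{2}^{(1)} = 1.617399 + (1.617399 − 1.427085)/3 = 1.680837
T_{2}^{(2)} = 1.680837 + (1.680837 − 1.341924)/15 = 1.703431

1.7034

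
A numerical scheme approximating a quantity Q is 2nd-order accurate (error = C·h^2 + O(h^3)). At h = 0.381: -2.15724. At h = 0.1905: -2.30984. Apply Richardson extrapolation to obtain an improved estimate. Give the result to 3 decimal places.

Extrapolated value = (4·A(h/2) − A(h)) / (4 − 1)
= (4·(-2.30984) − (-2.15724)) / 3
= -7.08212 / 3 = -2.36071

-2.361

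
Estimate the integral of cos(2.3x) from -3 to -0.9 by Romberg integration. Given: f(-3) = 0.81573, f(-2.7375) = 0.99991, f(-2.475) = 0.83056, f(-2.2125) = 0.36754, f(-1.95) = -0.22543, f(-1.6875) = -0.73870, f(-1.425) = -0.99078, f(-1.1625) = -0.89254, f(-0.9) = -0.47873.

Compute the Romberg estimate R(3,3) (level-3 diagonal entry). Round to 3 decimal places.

-0.130

R(0,0) (trapezoid, 1 panel, h=2.1000): 0.35385
R(1,0) (trapezoid, 2 panels, h=1.0500): -0.05978
R(2,0) (trapezoid, 4 panels, h=0.5250): -0.11400
R(3,0) (trapezoid, 8 panels, h=0.2625): -0.12625
R(1,1) = -0.05978 + (-0.05978 − 0.35385)/3 = -0.19766
R(2,1) = -0.11400 + (-0.11400 − (-0.05978))/3 = -0.13207
R(3,1) = -0.12625 + (-0.12625 − (-0.11400))/3 = -0.13033
R(2,2) = -0.13207 + (-0.13207 − (-0.19766))/15 = -0.12770
R(3,2) = -0.13033 + (-0.13033 − (-0.13207))/15 = -0.13021
R(3,3) = -0.13021 + (-0.13021 − (-0.12770))/63 = -0.13025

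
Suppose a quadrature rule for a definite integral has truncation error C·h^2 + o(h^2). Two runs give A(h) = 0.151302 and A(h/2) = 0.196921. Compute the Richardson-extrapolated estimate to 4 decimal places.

0.2121

Extrapolated value = (4·A(h/2) − A(h)) / (4 − 1)
= (4·0.196921 − 0.151302) / 3
= 0.636382 / 3 = 0.212127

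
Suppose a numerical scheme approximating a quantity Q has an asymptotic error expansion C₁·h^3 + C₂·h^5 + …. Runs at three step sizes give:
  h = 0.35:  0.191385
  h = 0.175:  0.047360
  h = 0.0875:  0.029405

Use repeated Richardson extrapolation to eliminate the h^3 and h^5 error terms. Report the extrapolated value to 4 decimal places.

0.0268

First eliminate the h^3 term (factor 2^3 = 8):
  B₁ = (8·0.047360 − 0.191385)/7 = 0.026785
  B₂ = (8·0.029405 − 0.047360)/7 = 0.026840
Then eliminate the h^5 term (factor 2^5 = 32):
  (32·0.026840 − 0.026785)/31 = 0.026842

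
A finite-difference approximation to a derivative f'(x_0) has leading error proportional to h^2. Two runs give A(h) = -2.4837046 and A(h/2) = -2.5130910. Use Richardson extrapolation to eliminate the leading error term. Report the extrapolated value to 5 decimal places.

The leading error scales as h^2; refining by a factor of 2 reduces it by 2^2 = 4.
Extrapolated value = (4·A(h/2) − A(h)) / (4 − 1)
= (4·(-2.5130910) − (-2.4837046)) / 3
= -7.5686594 / 3 = -2.5228865

-2.52289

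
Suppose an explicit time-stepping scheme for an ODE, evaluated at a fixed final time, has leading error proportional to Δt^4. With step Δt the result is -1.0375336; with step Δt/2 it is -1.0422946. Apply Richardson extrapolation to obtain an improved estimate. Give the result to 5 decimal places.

-1.04261

The leading error scales as Δt^4; refining by a factor of 2 reduces it by 2^4 = 16.
Extrapolated value = (16·A(Δt/2) − A(Δt)) / (16 − 1)
= (16·(-1.0422946) − (-1.0375336)) / 15
= -15.6391800 / 15 = -1.0426120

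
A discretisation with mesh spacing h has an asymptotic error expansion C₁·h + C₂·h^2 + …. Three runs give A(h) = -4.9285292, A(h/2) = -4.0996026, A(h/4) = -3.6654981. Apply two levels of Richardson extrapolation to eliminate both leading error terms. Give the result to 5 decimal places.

First eliminate the h term (factor 2^1 = 2):
  B₁ = (2·(-4.0996026) − (-4.9285292))/1 = -3.2706760
  B₂ = (2·(-3.6654981) − (-4.0996026))/1 = -3.2313936
Then eliminate the h^2 term (factor 2^2 = 4):
  (4·(-3.2313936) − (-3.2706760))/3 = -3.2182995

-3.21830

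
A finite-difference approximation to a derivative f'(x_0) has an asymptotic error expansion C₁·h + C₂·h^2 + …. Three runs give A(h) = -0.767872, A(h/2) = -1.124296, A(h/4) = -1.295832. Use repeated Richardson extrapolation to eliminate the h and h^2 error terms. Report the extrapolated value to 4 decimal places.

First eliminate the h term (factor 2^1 = 2):
  B₁ = (2·(-1.124296) − (-0.767872))/1 = -1.480720
  B₂ = (2·(-1.295832) − (-1.124296))/1 = -1.467368
Then eliminate the h^2 term (factor 2^2 = 4):
  (4·(-1.467368) − (-1.480720))/3 = -1.462917

-1.4629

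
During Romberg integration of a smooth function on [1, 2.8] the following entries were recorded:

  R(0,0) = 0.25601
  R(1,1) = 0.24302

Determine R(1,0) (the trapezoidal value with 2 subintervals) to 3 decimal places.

From R(1,1) = (4·R(1,0) − R(0,0))/3, solve for R(1,0):
4·R(1,0) = 3·0.24302 + 0.25601 = 0.98507
R(1,0) = 0.24627

0.246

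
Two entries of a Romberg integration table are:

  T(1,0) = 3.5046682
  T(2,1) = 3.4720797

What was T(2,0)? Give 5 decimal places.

3.48023

From T(2,1) = (4·T(2,0) − T(1,0))/3, solve for T(2,0):
4·T(2,0) = 3·3.4720797 + 3.5046682 = 13.9209073
T(2,0) = 3.4802268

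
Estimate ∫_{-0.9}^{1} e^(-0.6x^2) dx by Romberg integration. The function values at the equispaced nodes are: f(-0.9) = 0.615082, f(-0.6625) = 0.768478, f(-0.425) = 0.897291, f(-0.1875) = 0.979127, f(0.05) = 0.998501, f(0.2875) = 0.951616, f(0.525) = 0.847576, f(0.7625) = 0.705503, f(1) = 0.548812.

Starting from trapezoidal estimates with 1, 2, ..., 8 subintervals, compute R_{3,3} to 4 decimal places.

1.6046

R_{0,0} (trapezoid, 1 panel, h=1.9000): 1.105699
R_{1,0} (trapezoid, 2 panels, h=0.9500): 1.501426
R_{2,0} (trapezoid, 4 panels, h=0.4750): 1.579525
R_{3,0} (trapezoid, 8 panels, h=0.2375): 1.598384
R_{1,1} = 1.501426 + (1.501426 − 1.105699)/3 = 1.633335
R_{2,1} = 1.579525 + (1.579525 − 1.501426)/3 = 1.605558
R_{3,1} = 1.598384 + (1.598384 − 1.579525)/3 = 1.604670
R_{2,2} = 1.605558 + (1.605558 − 1.633335)/15 = 1.603706
R_{3,2} = 1.604670 + (1.604670 − 1.605558)/15 = 1.604611
R_{3,3} = 1.604611 + (1.604611 − 1.603706)/63 = 1.604625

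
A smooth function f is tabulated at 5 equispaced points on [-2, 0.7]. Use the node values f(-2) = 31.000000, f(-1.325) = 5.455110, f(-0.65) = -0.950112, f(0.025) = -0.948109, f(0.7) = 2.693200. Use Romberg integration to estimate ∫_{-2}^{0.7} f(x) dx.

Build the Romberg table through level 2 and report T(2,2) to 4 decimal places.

T(0,0) (trapezoid, 1 panel, h=2.7000): 45.485820
T(1,0) (trapezoid, 2 panels, h=1.3500): 21.460259
T(2,0) (trapezoid, 4 panels, h=0.6750): 13.772355
T(1,1) = 21.460259 + (21.460259 − 45.485820)/3 = 13.451739
T(2,1) = 13.772355 + (13.772355 − 21.460259)/3 = 11.209720
T(2,2) = 11.209720 + (11.209720 − 13.451739)/15 = 11.060252

11.0603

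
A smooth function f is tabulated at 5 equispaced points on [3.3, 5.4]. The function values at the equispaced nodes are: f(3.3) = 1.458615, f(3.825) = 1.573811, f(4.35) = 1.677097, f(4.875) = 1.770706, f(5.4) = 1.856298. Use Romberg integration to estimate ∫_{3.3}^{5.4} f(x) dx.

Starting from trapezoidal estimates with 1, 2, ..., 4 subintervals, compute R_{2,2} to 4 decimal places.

3.5083

R_{0,0} (trapezoid, 1 panel, h=2.1000): 3.480659
R_{1,0} (trapezoid, 2 panels, h=1.0500): 3.501281
R_{2,0} (trapezoid, 4 panels, h=0.5250): 3.506512
R_{1,1} = 3.501281 + (3.501281 − 3.480659)/3 = 3.508155
R_{2,1} = 3.506512 + (3.506512 − 3.501281)/3 = 3.508256
R_{2,2} = 3.508256 + (3.508256 − 3.508155)/15 = 3.508263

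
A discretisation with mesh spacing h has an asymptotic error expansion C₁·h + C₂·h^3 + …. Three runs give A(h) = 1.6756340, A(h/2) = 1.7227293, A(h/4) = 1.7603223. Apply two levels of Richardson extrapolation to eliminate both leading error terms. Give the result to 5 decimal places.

1.80193

First eliminate the h term (factor 2^1 = 2):
  B₁ = (2·1.7227293 − 1.6756340)/1 = 1.7698246
  B₂ = (2·1.7603223 − 1.7227293)/1 = 1.7979153
Then eliminate the h^3 term (factor 2^3 = 8):
  (8·1.7979153 − 1.7698246)/7 = 1.8019283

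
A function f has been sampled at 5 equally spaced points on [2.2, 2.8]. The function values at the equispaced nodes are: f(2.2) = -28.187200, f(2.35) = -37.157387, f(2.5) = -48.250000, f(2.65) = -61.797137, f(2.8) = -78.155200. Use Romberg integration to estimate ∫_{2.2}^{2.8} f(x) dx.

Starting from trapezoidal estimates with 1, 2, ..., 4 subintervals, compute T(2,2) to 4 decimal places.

T(0,0) (trapezoid, 1 panel, h=0.6000): -31.902720
T(1,0) (trapezoid, 2 panels, h=0.3000): -30.426360
T(2,0) (trapezoid, 4 panels, h=0.1500): -30.056359
T(1,1) = -30.426360 + (-30.426360 − (-31.902720))/3 = -29.934240
T(2,1) = -30.056359 + (-30.056359 − (-30.426360))/3 = -29.933025
T(2,2) = -29.933025 + (-29.933025 − (-29.934240))/15 = -29.932944

-29.9329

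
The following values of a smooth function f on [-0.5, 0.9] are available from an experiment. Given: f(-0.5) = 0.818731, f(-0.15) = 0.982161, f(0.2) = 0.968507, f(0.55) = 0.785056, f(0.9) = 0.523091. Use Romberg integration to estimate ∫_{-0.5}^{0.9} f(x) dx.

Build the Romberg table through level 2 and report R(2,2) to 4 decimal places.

1.2066

R(0,0) (trapezoid, 1 panel, h=1.4000): 0.939275
R(1,0) (trapezoid, 2 panels, h=0.7000): 1.147593
R(2,0) (trapezoid, 4 panels, h=0.3500): 1.192322
R(1,1) = 1.147593 + (1.147593 − 0.939275)/3 = 1.217032
R(2,1) = 1.192322 + (1.192322 − 1.147593)/3 = 1.207232
R(2,2) = 1.207232 + (1.207232 − 1.217032)/15 = 1.206579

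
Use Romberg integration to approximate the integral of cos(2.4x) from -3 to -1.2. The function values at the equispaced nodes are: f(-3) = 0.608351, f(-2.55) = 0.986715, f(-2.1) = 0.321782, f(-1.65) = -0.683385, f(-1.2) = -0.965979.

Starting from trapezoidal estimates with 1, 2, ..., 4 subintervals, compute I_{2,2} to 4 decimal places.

I_{0,0} (trapezoid, 1 panel, h=1.8000): -0.321865
I_{1,0} (trapezoid, 2 panels, h=0.9000): 0.128671
I_{2,0} (trapezoid, 4 panels, h=0.4500): 0.200834
I_{1,1} = 0.128671 + (0.128671 − (-0.321865))/3 = 0.278850
I_{2,1} = 0.200834 + (0.200834 − 0.128671)/3 = 0.224888
I_{2,2} = 0.224888 + (0.224888 − 0.278850)/15 = 0.221291

0.2213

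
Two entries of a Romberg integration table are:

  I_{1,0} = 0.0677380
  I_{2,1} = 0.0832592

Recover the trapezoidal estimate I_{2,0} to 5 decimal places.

From I_{2,1} = (4·I_{2,0} − I_{1,0})/3, solve for I_{2,0}:
4·I_{2,0} = 3·0.0832592 + 0.0677380 = 0.3175156
I_{2,0} = 0.0793789

0.07938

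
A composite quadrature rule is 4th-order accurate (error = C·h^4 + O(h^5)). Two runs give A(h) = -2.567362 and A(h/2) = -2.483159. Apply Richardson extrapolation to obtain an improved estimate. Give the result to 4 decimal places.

-2.4775

The leading error scales as h^4; refining by a factor of 2 reduces it by 2^4 = 16.
Extrapolated value = (16·A(h/2) − A(h)) / (16 − 1)
= (16·(-2.483159) − (-2.567362)) / 15
= -37.163182 / 15 = -2.477545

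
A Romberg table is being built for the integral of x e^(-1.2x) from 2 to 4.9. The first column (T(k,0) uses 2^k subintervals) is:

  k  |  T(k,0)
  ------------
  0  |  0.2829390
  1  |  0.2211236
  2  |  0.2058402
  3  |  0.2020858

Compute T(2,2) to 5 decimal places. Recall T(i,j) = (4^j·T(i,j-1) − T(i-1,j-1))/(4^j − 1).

T(1,1) = (4·0.2211236 − 0.2829390) / 3 = 0.2005185
T(2,1) = (4·0.2058402 − 0.2211236) / 3 = 0.2007457
T(2,2) = (16·0.2007457 − 0.2005185) / 15 = 0.2007608
(Column j=1 coincides with Simpson's rule on the same nodes.)

0.20076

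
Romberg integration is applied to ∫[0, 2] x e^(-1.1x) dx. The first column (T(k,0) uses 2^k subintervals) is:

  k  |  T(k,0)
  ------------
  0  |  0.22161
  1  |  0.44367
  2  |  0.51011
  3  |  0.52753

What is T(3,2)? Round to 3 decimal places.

Richardson extrapolation on the trapezoidal column (denominator 4−1=3):
T(2,1) = 0.51011 + (0.51011 − 0.44367)/3 = 0.53226
T(3,1) = 0.52753 + (0.52753 − 0.51011)/3 = 0.53334
T(3,2) = (16·0.53334 − 0.53226) / 15 = 0.53341

0.533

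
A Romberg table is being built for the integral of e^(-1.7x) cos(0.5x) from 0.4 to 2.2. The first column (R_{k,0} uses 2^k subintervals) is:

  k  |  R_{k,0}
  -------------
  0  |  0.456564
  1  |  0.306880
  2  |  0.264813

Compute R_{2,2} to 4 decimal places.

Richardson extrapolation on the trapezoidal column (denominator 4−1=3):
R_{1,1} = 0.306880 + (0.306880 − 0.456564)/3 = 0.256985
R_{2,1} = 0.264813 + (0.264813 − 0.306880)/3 = 0.250791
R_{2,2} = 0.250791 + (0.250791 − 0.256985)/15 = 0.250378

0.2504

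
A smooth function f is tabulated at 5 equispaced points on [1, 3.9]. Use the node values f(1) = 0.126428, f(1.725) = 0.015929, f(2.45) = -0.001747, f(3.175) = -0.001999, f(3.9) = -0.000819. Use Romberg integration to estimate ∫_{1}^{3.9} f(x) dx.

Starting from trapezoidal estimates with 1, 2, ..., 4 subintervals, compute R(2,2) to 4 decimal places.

0.0420

R(0,0) (trapezoid, 1 panel, h=2.9000): 0.182133
R(1,0) (trapezoid, 2 panels, h=1.4500): 0.088533
R(2,0) (trapezoid, 4 panels, h=0.7250): 0.054366
R(1,1) = 0.088533 + (0.088533 − 0.182133)/3 = 0.057333
R(2,1) = 0.054366 + (0.054366 − 0.088533)/3 = 0.042977
R(2,2) = 0.042977 + (0.042977 − 0.057333)/15 = 0.042020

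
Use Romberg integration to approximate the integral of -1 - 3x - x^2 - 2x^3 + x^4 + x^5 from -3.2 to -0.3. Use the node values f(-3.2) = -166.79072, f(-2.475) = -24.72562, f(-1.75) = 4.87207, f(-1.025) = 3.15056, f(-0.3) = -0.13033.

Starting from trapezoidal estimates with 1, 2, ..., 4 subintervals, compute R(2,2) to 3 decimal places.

-58.012

R(0,0) (trapezoid, 1 panel, h=2.9000): -242.03552
R(1,0) (trapezoid, 2 panels, h=1.4500): -113.95326
R(2,0) (trapezoid, 4 panels, h=0.7250): -72.61855
R(1,1) = -113.95326 + (-113.95326 − (-242.03552))/3 = -71.25917
R(2,1) = -72.61855 + (-72.61855 − (-113.95326))/3 = -58.84031
R(2,2) = -58.84031 + (-58.84031 − (-71.25917))/15 = -58.01239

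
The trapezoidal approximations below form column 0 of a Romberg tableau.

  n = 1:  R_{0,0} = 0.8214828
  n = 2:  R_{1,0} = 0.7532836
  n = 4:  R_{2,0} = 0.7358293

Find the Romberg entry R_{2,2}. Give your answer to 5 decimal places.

R_{1,1} = (4·0.7532836 − 0.8214828) / 3 = 0.7305505
R_{2,1} = (4·0.7358293 − 0.7532836) / 3 = 0.7300112
R_{2,2} = (16·0.7300112 − 0.7305505) / 15 = 0.7299752
(Column j=1 coincides with Simpson's rule on the same nodes.)

0.72998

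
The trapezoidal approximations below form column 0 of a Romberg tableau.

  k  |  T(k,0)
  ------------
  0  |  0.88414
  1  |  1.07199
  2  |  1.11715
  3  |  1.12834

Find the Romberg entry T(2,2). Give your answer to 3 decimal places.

Richardson extrapolation on the trapezoidal column (denominator 4−1=3):
T(1,1) = 1.07199 + (1.07199 − 0.88414)/3 = 1.13461
T(2,1) = 1.11715 + (1.11715 − 1.07199)/3 = 1.13220
T(2,2) = (16·1.13220 − 1.13461) / 15 = 1.13204

1.132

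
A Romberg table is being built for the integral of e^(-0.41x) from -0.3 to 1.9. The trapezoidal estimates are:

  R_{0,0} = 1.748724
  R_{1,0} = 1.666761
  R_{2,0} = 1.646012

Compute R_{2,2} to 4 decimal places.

Richardson extrapolation on the trapezoidal column (denominator 4−1=3):
R_{1,1} = (4·1.666761 − 1.748724) / 3 = 1.639440
R_{2,1} = 1.646012 + (1.646012 − 1.666761)/3 = 1.639096
R_{2,2} = (16·1.639096 − 1.639440) / 15 = 1.639073

1.6391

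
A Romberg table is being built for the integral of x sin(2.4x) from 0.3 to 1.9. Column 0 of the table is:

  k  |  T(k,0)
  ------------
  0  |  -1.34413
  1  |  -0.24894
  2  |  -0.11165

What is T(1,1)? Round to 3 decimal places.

T(1,1) = (4·(-0.24894) − (-1.34413)) / 3 = 0.11612

0.116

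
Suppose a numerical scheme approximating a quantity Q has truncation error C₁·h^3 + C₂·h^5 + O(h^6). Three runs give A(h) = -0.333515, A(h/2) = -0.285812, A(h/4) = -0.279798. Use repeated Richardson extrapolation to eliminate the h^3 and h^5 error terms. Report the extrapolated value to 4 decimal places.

-0.2789

First eliminate the h^3 term (factor 2^3 = 8):
  B₁ = (8·(-0.285812) − (-0.333515))/7 = -0.278997
  B₂ = (8·(-0.279798) − (-0.285812))/7 = -0.278939
Then eliminate the h^5 term (factor 2^5 = 32):
  (32·(-0.278939) − (-0.278997))/31 = -0.278937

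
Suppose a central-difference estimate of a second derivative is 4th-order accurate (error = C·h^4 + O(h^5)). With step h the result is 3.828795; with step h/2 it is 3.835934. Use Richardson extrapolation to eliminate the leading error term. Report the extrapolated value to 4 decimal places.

3.8364

The leading error scales as h^4; refining by a factor of 2 reduces it by 2^4 = 16.
Extrapolated value = (16·A(h/2) − A(h)) / (16 − 1)
= (16·3.835934 − 3.828795) / 15
= 57.546149 / 15 = 3.836410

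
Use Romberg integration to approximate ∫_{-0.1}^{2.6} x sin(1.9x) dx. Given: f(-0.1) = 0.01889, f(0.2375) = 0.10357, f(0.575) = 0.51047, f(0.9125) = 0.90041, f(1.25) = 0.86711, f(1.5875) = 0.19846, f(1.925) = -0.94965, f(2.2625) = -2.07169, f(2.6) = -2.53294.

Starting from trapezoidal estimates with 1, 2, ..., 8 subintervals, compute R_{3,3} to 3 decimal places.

-0.577

R_{0,0} (trapezoid, 1 panel, h=2.7000): -3.39397
R_{1,0} (trapezoid, 2 panels, h=1.3500): -0.52639
R_{2,0} (trapezoid, 4 panels, h=0.6750): -0.55964
R_{3,0} (trapezoid, 8 panels, h=0.3375): -0.57319
R_{1,1} = -0.52639 + (-0.52639 − (-3.39397))/3 = 0.42947
R_{2,1} = -0.55964 + (-0.55964 − (-0.52639))/3 = -0.57072
R_{3,1} = -0.57319 + (-0.57319 − (-0.55964))/3 = -0.57771
R_{2,2} = -0.57072 + (-0.57072 − 0.42947)/15 = -0.63740
R_{3,2} = -0.57771 + (-0.57771 − (-0.57072))/15 = -0.57818
R_{3,3} = -0.57818 + (-0.57818 − (-0.63740))/63 = -0.57724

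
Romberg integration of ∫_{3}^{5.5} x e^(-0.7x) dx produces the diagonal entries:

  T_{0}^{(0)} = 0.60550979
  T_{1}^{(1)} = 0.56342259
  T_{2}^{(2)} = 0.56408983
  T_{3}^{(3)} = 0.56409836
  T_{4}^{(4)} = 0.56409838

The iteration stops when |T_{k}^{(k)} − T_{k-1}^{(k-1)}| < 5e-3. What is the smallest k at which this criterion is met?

k = 2

|T_{1}^{(1)} − T_{0}^{(0)}| = 0.04208720 ≥ 5e-3
|T_{2}^{(2)} − T_{1}^{(1)}| = 0.00066724 < 5e-3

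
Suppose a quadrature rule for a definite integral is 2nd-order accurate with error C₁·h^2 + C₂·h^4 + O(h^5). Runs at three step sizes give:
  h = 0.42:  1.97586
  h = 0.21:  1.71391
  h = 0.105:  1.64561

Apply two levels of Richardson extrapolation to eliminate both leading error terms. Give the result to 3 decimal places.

First eliminate the h^2 term (factor 2^2 = 4):
  B₁ = (4·1.71391 − 1.97586)/3 = 1.62659
  B₂ = (4·1.64561 − 1.71391)/3 = 1.62284
Then eliminate the h^4 term (factor 2^4 = 16):
  (16·1.62284 − 1.62659)/15 = 1.62259

1.623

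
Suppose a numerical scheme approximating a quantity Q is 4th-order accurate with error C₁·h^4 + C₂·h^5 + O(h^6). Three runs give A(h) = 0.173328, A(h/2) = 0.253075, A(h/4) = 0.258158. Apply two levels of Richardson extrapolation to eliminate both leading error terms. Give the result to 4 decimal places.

0.2585

First eliminate the h^4 term (factor 2^4 = 16):
  B₁ = (16·0.253075 − 0.173328)/15 = 0.258391
  B₂ = (16·0.258158 − 0.253075)/15 = 0.258497
Then eliminate the h^5 term (factor 2^5 = 32):
  (32·0.258497 − 0.258391)/31 = 0.258500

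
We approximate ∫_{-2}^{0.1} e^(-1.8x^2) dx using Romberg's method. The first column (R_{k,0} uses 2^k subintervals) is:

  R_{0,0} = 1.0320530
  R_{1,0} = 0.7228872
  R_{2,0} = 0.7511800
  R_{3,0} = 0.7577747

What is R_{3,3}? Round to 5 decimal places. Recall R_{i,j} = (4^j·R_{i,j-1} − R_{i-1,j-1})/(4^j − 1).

0.75977

R_{1,1} = (4·0.7228872 − 1.0320530) / 3 = 0.6198319
R_{2,1} = (4·0.7511800 − 0.7228872) / 3 = 0.7606109
R_{3,1} = (4·0.7577747 − 0.7511800) / 3 = 0.7599729
R_{2,2} = 0.7606109 + (0.7606109 − 0.6198319)/15 = 0.7699962
R_{3,2} = (16·0.7599729 − 0.7606109) / 15 = 0.7599304
R_{3,3} = 0.7599304 + (0.7599304 − 0.7699962)/63 = 0.7597706
(Column j=1 coincides with Simpson's rule on the same nodes.)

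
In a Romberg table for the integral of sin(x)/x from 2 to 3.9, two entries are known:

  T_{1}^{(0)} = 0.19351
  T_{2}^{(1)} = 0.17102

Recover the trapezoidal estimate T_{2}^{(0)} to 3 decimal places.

0.177

From T_{2}^{(1)} = (4·T_{2}^{(0)} − T_{1}^{(0)})/3, solve for T_{2}^{(0)}:
4·T_{2}^{(0)} = 3·0.17102 + 0.19351 = 0.70657
T_{2}^{(0)} = 0.17664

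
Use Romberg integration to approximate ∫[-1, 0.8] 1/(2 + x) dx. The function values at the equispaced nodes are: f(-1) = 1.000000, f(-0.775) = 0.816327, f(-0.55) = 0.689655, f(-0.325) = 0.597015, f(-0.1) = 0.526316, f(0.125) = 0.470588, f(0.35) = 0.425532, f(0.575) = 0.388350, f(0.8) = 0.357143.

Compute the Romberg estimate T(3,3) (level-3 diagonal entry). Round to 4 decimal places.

1.0296

T(0,0) (trapezoid, 1 panel, h=1.8000): 1.221429
T(1,0) (trapezoid, 2 panels, h=0.9000): 1.084399
T(2,0) (trapezoid, 4 panels, h=0.4500): 1.044034
T(3,0) (trapezoid, 8 panels, h=0.2250): 1.033280
T(1,1) = 1.084399 + (1.084399 − 1.221429)/3 = 1.038722
T(2,1) = 1.044034 + (1.044034 − 1.084399)/3 = 1.030579
T(3,1) = 1.033280 + (1.033280 − 1.044034)/3 = 1.029695
T(2,2) = 1.030579 + (1.030579 − 1.038722)/15 = 1.030036
T(3,2) = 1.029695 + (1.029695 − 1.030579)/15 = 1.029636
T(3,3) = 1.029636 + (1.029636 − 1.030036)/63 = 1.029630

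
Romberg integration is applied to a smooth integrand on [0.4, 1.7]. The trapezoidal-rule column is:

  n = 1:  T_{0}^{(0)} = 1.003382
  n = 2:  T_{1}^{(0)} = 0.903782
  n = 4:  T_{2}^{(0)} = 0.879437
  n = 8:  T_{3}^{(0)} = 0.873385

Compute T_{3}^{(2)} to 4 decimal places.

0.8714

Richardson extrapolation on the trapezoidal column (denominator 4−1=3):
T_{2}^{(1)} = (4·0.879437 − 0.903782) / 3 = 0.871322
T_{3}^{(1)} = (4·0.873385 − 0.879437) / 3 = 0.871368
T_{3}^{(2)} = 0.871368 + (0.871368 − 0.871322)/15 = 0.871371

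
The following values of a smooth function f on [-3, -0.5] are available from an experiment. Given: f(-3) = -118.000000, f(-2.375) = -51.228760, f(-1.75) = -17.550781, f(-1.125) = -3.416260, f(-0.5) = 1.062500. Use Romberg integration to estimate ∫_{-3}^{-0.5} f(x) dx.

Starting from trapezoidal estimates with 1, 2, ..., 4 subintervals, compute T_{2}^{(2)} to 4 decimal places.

-77.1615

T_{0}^{(0)} (trapezoid, 1 panel, h=2.5000): -146.171875
T_{1}^{(0)} (trapezoid, 2 panels, h=1.2500): -95.024414
T_{2}^{(0)} (trapezoid, 4 panels, h=0.6250): -81.665344
T_{1}^{(1)} = -95.024414 + (-95.024414 − (-146.171875))/3 = -77.975260
T_{2}^{(1)} = -81.665344 + (-81.665344 − (-95.024414))/3 = -77.212321
T_{2}^{(2)} = -77.212321 + (-77.212321 − (-77.975260))/15 = -77.161458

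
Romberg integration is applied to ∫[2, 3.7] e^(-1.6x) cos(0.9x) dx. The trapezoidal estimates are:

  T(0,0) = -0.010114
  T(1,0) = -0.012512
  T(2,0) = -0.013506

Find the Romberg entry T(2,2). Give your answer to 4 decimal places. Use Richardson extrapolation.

-0.0139

Richardson extrapolation on the trapezoidal column (denominator 4−1=3):
T(1,1) = (4·(-0.012512) − (-0.010114)) / 3 = -0.013311
T(2,1) = (4·(-0.013506) − (-0.012512)) / 3 = -0.013837
T(2,2) = (16·(-0.013837) − (-0.013311)) / 15 = -0.013872
(Column j=1 coincides with Simpson's rule on the same nodes.)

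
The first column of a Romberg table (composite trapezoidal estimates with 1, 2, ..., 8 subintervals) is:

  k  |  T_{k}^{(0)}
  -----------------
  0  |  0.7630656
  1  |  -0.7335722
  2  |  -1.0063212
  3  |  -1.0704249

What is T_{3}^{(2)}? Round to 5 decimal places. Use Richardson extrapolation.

-1.09143

Richardson extrapolation on the trapezoidal column (denominator 4−1=3):
T_{2}^{(1)} = -1.0063212 + (-1.0063212 − (-0.7335722))/3 = -1.0972375
T_{3}^{(1)} = (4·(-1.0704249) − (-1.0063212)) / 3 = -1.0917928
T_{3}^{(2)} = -1.0917928 + (-1.0917928 − (-1.0972375))/15 = -1.0914298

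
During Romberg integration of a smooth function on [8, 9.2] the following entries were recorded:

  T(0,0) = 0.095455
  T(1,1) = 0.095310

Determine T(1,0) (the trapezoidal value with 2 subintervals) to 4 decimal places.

From T(1,1) = (4·T(1,0) − T(0,0))/3, solve for T(1,0):
4·T(1,0) = 3·0.095310 + 0.095455 = 0.381385
T(1,0) = 0.095346

0.0953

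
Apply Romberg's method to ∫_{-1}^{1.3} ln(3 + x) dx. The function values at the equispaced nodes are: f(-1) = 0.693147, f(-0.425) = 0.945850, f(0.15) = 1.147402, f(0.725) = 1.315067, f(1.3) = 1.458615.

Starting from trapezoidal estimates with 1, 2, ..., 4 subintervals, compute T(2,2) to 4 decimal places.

2.5857

T(0,0) (trapezoid, 1 panel, h=2.3000): 2.474526
T(1,0) (trapezoid, 2 panels, h=1.1500): 2.556775
T(2,0) (trapezoid, 4 panels, h=0.5750): 2.578415
T(1,1) = 2.556775 + (2.556775 − 2.474526)/3 = 2.584191
T(2,1) = 2.578415 + (2.578415 − 2.556775)/3 = 2.585628
T(2,2) = 2.585628 + (2.585628 − 2.584191)/15 = 2.585724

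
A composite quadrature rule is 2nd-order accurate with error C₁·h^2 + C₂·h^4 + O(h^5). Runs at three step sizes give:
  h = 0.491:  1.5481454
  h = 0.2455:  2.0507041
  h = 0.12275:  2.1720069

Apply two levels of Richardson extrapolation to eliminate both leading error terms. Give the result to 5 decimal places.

2.21206

First eliminate the h^2 term (factor 2^2 = 4):
  B₁ = (4·2.0507041 − 1.5481454)/3 = 2.2182237
  B₂ = (4·2.1720069 − 2.0507041)/3 = 2.2124412
Then eliminate the h^4 term (factor 2^4 = 16):
  (16·2.2124412 − 2.2182237)/15 = 2.2120557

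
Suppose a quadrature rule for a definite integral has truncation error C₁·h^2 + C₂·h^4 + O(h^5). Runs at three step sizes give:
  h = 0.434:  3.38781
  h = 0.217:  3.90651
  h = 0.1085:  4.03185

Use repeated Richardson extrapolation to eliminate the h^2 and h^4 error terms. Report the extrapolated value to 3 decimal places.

4.073

First eliminate the h^2 term (factor 2^2 = 4):
  B₁ = (4·3.90651 − 3.38781)/3 = 4.07941
  B₂ = (4·4.03185 − 3.90651)/3 = 4.07363
Then eliminate the h^4 term (factor 2^4 = 16):
  (16·4.07363 − 4.07941)/15 = 4.07324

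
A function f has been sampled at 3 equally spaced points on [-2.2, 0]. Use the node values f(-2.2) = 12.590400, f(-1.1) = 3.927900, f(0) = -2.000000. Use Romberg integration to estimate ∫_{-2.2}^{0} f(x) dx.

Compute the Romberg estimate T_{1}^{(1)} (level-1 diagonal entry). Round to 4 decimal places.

T_{0}^{(0)} (trapezoid, 1 panel, h=2.2000): 11.649440
T_{1}^{(0)} (trapezoid, 2 panels, h=1.1000): 10.145410
T_{1}^{(1)} = 10.145410 + (10.145410 − 11.649440)/3 = 9.644067

9.6441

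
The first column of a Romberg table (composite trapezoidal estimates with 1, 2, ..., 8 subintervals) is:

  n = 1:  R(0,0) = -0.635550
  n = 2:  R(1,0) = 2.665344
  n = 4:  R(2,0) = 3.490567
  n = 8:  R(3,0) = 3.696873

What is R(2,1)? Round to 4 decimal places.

3.7656

R(2,1) = 3.490567 + (3.490567 − 2.665344)/3 = 3.765641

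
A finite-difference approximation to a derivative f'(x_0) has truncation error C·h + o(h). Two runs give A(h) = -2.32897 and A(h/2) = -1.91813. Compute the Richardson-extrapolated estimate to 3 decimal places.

The leading error scales as h; refining by a factor of 2 reduces it by 2^1 = 2.
Extrapolated value = (2·A(h/2) − A(h)) / (2 − 1)
= (2·(-1.91813) − (-2.32897)) / 1
= -1.50729 / 1 = -1.50729

-1.507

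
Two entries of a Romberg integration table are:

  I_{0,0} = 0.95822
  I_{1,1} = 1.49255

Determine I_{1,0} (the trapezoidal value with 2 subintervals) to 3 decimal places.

From I_{1,1} = (4·I_{1,0} − I_{0,0})/3, solve for I_{1,0}:
4·I_{1,0} = 3·1.49255 + 0.95822 = 5.43587
I_{1,0} = 1.35897

1.359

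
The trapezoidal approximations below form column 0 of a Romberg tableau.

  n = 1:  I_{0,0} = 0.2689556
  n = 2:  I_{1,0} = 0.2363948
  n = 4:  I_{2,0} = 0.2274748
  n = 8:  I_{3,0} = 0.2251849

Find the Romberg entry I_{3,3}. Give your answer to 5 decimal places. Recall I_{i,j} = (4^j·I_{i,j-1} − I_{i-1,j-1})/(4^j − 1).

0.22442

I_{1,1} = (4·0.2363948 − 0.2689556) / 3 = 0.2255412
I_{2,1} = (4·0.2274748 − 0.2363948) / 3 = 0.2245015
I_{3,1} = (4·0.2251849 − 0.2274748) / 3 = 0.2244216
I_{2,2} = 0.2245015 + (0.2245015 − 0.2255412)/15 = 0.2244322
I_{3,2} = (16·0.2244216 − 0.2245015) / 15 = 0.2244163
I_{3,3} = 0.2244163 + (0.2244163 − 0.2244322)/63 = 0.2244160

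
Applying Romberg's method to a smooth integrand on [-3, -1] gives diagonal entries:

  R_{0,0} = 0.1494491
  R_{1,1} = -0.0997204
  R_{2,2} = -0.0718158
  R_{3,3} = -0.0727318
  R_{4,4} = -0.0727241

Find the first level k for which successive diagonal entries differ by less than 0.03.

|R_{1,1} − R_{0,0}| = 0.2491695 ≥ 0.03
|R_{2,2} − R_{1,1}| = 0.0279046 < 0.03

k = 2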